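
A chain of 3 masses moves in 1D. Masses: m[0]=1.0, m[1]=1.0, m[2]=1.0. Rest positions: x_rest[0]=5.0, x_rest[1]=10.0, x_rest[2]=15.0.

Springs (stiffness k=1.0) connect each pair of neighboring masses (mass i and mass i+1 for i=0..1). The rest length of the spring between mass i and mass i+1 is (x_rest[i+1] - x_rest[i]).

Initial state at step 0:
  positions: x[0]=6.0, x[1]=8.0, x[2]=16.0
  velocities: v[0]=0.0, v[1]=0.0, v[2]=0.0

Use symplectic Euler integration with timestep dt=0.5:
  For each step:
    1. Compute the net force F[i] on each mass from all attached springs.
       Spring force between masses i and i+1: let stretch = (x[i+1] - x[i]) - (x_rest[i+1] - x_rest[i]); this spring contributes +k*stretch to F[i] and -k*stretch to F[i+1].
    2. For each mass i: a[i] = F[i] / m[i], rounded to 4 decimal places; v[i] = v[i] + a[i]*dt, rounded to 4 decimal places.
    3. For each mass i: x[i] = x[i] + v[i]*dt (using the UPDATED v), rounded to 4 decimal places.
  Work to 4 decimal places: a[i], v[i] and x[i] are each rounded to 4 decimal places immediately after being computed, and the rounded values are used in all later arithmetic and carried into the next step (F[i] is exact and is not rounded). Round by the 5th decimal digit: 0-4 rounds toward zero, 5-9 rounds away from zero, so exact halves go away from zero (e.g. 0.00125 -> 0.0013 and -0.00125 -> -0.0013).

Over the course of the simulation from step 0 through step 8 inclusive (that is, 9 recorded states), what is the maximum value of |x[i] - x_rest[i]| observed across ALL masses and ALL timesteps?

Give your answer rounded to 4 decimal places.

Answer: 2.2188

Derivation:
Step 0: x=[6.0000 8.0000 16.0000] v=[0.0000 0.0000 0.0000]
Step 1: x=[5.2500 9.5000 15.2500] v=[-1.5000 3.0000 -1.5000]
Step 2: x=[4.3125 11.3750 14.3125] v=[-1.8750 3.7500 -1.8750]
Step 3: x=[3.8906 12.2188 13.8906] v=[-0.8438 1.6875 -0.8438]
Step 4: x=[4.3008 11.3985 14.3008] v=[0.8203 -1.6407 0.8203]
Step 5: x=[5.2354 9.5293 15.2354] v=[1.8692 -3.7384 1.8692]
Step 6: x=[5.9935 8.0132 15.9935] v=[1.5162 -3.0323 1.5162]
Step 7: x=[6.0066 7.9872 16.0066] v=[0.0261 -0.0520 0.0261]
Step 8: x=[5.2648 9.4709 15.2648] v=[-1.4836 2.9674 -1.4836]
Max displacement = 2.2188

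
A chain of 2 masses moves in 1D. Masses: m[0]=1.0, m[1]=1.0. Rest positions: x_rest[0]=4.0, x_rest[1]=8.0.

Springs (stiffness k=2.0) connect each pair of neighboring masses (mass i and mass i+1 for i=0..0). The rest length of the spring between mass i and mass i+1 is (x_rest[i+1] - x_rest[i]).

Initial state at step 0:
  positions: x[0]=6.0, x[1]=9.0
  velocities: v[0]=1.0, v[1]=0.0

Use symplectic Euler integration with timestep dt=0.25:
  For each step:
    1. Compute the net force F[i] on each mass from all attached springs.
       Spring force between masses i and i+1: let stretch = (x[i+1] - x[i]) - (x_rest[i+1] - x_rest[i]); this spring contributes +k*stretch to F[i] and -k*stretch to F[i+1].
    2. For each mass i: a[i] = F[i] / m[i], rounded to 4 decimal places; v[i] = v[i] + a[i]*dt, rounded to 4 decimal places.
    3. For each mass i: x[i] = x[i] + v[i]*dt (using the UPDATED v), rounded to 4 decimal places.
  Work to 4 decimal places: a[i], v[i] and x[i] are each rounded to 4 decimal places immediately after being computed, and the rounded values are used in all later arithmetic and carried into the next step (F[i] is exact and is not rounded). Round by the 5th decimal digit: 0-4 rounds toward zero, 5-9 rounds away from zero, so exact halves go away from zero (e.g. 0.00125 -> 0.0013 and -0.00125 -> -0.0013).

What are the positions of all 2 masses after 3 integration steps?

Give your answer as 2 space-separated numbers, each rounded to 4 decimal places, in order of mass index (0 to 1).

Answer: 6.0313 9.7188

Derivation:
Step 0: x=[6.0000 9.0000] v=[1.0000 0.0000]
Step 1: x=[6.1250 9.1250] v=[0.5000 0.5000]
Step 2: x=[6.1250 9.3750] v=[0.0000 1.0000]
Step 3: x=[6.0313 9.7188] v=[-0.3750 1.3750]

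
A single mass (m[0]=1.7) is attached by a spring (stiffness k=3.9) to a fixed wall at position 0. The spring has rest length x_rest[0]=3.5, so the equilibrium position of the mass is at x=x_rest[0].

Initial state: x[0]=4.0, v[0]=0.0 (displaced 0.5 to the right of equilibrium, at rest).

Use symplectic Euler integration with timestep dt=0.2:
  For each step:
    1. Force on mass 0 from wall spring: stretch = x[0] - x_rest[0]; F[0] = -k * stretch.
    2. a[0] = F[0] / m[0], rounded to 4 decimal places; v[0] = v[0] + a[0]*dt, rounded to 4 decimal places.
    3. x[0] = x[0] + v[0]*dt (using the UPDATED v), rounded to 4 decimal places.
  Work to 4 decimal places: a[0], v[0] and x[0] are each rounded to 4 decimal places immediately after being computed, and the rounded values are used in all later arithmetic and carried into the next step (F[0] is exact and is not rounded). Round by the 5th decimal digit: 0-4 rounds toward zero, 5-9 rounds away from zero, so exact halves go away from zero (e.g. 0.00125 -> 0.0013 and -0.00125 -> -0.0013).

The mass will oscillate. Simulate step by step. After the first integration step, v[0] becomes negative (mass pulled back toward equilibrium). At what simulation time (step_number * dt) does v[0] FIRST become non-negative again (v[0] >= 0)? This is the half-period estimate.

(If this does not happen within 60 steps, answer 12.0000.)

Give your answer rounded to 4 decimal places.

Step 0: x=[4.0000] v=[0.0000]
Step 1: x=[3.9541] v=[-0.2294]
Step 2: x=[3.8665] v=[-0.4378]
Step 3: x=[3.7453] v=[-0.6060]
Step 4: x=[3.6016] v=[-0.7185]
Step 5: x=[3.4486] v=[-0.7651]
Step 6: x=[3.3003] v=[-0.7415]
Step 7: x=[3.1703] v=[-0.6499]
Step 8: x=[3.0706] v=[-0.4986]
Step 9: x=[3.0103] v=[-0.3016]
Step 10: x=[2.9949] v=[-0.0769]
Step 11: x=[3.0259] v=[0.1549]
First v>=0 after going negative at step 11, time=2.2000

Answer: 2.2000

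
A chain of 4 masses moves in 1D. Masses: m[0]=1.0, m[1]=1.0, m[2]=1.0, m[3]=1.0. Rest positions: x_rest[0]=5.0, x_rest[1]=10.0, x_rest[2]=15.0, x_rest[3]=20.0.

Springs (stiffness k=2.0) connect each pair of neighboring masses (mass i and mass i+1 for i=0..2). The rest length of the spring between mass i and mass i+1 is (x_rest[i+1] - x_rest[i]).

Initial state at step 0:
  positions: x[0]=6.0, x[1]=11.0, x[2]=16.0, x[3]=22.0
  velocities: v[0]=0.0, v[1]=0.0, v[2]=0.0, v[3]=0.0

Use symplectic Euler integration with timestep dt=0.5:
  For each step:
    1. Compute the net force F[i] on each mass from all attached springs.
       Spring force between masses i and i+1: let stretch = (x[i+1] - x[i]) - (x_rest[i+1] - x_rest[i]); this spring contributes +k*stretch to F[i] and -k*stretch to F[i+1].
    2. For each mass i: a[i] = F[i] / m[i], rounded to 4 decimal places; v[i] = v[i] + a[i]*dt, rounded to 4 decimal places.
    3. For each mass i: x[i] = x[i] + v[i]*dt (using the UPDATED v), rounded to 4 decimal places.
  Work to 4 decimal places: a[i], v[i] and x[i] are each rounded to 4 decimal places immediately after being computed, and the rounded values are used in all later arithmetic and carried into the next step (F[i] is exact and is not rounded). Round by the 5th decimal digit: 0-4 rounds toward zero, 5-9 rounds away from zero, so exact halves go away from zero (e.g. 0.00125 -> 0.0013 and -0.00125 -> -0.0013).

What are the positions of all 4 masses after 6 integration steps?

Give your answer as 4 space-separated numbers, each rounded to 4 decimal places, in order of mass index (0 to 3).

Step 0: x=[6.0000 11.0000 16.0000 22.0000] v=[0.0000 0.0000 0.0000 0.0000]
Step 1: x=[6.0000 11.0000 16.5000 21.5000] v=[0.0000 0.0000 1.0000 -1.0000]
Step 2: x=[6.0000 11.2500 16.7500 21.0000] v=[0.0000 0.5000 0.5000 -1.0000]
Step 3: x=[6.1250 11.6250 16.3750 20.8750] v=[0.2500 0.7500 -0.7500 -0.2500]
Step 4: x=[6.5000 11.6250 15.8750 21.0000] v=[0.7500 0.0000 -1.0000 0.2500]
Step 5: x=[6.9375 11.1875 15.8125 21.0625] v=[0.8750 -0.8750 -0.1250 0.1250]
Step 6: x=[7.0000 10.9375 16.0625 21.0000] v=[0.1250 -0.5000 0.5000 -0.1250]

Answer: 7.0000 10.9375 16.0625 21.0000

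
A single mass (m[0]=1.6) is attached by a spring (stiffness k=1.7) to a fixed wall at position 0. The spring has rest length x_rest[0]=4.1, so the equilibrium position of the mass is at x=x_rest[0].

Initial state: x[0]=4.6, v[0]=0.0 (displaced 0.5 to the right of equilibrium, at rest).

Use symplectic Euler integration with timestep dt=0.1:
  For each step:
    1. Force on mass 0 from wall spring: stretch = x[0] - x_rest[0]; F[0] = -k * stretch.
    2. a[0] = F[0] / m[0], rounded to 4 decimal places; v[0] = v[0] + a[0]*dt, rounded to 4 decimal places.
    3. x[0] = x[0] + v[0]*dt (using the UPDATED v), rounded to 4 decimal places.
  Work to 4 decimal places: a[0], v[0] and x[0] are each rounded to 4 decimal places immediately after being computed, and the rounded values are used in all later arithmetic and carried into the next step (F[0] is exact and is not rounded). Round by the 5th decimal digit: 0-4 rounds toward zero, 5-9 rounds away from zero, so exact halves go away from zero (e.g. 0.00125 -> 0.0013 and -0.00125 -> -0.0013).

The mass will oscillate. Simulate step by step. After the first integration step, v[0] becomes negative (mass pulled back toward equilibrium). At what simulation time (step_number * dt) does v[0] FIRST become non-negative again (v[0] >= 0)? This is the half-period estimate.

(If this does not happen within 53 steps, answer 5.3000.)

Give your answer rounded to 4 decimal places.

Answer: 3.1000

Derivation:
Step 0: x=[4.6000] v=[0.0000]
Step 1: x=[4.5947] v=[-0.0531]
Step 2: x=[4.5841] v=[-0.1057]
Step 3: x=[4.5684] v=[-0.1571]
Step 4: x=[4.5477] v=[-0.2069]
Step 5: x=[4.5223] v=[-0.2545]
Step 6: x=[4.4924] v=[-0.2994]
Step 7: x=[4.4583] v=[-0.3411]
Step 8: x=[4.4204] v=[-0.3792]
Step 9: x=[4.3791] v=[-0.4132]
Step 10: x=[4.3348] v=[-0.4429]
Step 11: x=[4.2880] v=[-0.4679]
Step 12: x=[4.2392] v=[-0.4879]
Step 13: x=[4.1889] v=[-0.5027]
Step 14: x=[4.1377] v=[-0.5122]
Step 15: x=[4.0861] v=[-0.5162]
Step 16: x=[4.0346] v=[-0.5147]
Step 17: x=[3.9838] v=[-0.5078]
Step 18: x=[3.9343] v=[-0.4955]
Step 19: x=[3.8865] v=[-0.4779]
Step 20: x=[3.8410] v=[-0.4552]
Step 21: x=[3.7982] v=[-0.4277]
Step 22: x=[3.7586] v=[-0.3956]
Step 23: x=[3.7227] v=[-0.3593]
Step 24: x=[3.6908] v=[-0.3192]
Step 25: x=[3.6632] v=[-0.2757]
Step 26: x=[3.6403] v=[-0.2293]
Step 27: x=[3.6223] v=[-0.1805]
Step 28: x=[3.6093] v=[-0.1297]
Step 29: x=[3.6015] v=[-0.0776]
Step 30: x=[3.5990] v=[-0.0246]
Step 31: x=[3.6019] v=[0.0286]
First v>=0 after going negative at step 31, time=3.1000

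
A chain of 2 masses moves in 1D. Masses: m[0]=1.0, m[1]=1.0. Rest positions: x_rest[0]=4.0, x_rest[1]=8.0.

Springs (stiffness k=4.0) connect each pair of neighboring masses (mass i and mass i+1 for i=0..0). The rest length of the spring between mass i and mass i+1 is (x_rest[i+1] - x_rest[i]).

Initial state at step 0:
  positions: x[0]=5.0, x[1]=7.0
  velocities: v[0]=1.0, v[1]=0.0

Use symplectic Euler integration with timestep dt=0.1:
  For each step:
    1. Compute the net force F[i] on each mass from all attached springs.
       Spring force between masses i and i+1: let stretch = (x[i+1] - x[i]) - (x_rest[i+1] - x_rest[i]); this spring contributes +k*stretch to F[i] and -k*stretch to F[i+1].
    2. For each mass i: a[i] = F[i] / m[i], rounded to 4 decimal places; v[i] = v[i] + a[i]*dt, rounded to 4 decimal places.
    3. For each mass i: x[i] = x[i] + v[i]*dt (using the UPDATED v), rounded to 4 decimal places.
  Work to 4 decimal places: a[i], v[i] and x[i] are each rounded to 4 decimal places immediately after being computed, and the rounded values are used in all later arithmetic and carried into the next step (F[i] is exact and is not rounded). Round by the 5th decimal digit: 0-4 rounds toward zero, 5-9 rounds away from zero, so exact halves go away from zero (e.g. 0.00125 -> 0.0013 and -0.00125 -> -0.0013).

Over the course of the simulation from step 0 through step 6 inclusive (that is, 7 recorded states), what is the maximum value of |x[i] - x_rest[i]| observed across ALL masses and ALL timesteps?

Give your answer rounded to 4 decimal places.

Step 0: x=[5.0000 7.0000] v=[1.0000 0.0000]
Step 1: x=[5.0200 7.0800] v=[0.2000 0.8000]
Step 2: x=[4.9624 7.2376] v=[-0.5760 1.5760]
Step 3: x=[4.8358 7.4642] v=[-1.2659 2.2659]
Step 4: x=[4.6544 7.7457] v=[-1.8145 2.8145]
Step 5: x=[4.4366 8.0635] v=[-2.1780 3.1780]
Step 6: x=[4.2039 8.3962] v=[-2.3272 3.3272]
Max displacement = 1.0200

Answer: 1.0200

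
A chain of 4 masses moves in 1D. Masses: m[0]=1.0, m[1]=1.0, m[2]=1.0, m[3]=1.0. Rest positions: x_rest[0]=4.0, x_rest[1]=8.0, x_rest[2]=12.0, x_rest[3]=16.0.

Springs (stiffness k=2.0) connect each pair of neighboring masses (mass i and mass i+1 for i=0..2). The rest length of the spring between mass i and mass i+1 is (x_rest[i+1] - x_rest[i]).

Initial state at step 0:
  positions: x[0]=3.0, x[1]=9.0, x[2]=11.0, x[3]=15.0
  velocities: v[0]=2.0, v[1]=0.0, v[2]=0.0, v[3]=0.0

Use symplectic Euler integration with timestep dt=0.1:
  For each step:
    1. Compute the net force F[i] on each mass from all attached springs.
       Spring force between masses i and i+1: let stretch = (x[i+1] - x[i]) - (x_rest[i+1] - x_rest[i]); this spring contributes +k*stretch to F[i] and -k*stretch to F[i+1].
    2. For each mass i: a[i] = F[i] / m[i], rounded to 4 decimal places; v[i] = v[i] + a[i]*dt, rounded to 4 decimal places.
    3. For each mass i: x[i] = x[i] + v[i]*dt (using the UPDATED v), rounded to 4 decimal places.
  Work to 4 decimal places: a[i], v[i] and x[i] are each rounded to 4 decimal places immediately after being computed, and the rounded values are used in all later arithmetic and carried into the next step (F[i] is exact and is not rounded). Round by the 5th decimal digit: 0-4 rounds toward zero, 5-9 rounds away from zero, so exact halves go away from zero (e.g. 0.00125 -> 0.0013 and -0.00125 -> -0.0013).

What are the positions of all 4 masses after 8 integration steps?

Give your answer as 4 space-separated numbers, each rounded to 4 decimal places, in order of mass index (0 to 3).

Answer: 5.2999 7.2772 11.8883 15.1346

Derivation:
Step 0: x=[3.0000 9.0000 11.0000 15.0000] v=[2.0000 0.0000 0.0000 0.0000]
Step 1: x=[3.2400 8.9200 11.0400 15.0000] v=[2.4000 -0.8000 0.4000 0.0000]
Step 2: x=[3.5136 8.7688 11.1168 15.0008] v=[2.7360 -1.5120 0.7680 0.0080]
Step 3: x=[3.8123 8.5595 11.2243 15.0039] v=[2.9870 -2.0934 1.0752 0.0312]
Step 4: x=[4.1259 8.3085 11.3541 15.0114] v=[3.1364 -2.5099 1.2982 0.0753]
Step 5: x=[4.4432 8.0348 11.4962 15.0258] v=[3.1729 -2.7373 1.4205 0.1438]
Step 6: x=[4.7523 7.7585 11.6396 15.0496] v=[3.0912 -2.7633 1.4341 0.2379]
Step 7: x=[5.0415 7.4997 11.7736 15.0852] v=[2.8924 -2.5883 1.3399 0.3559]
Step 8: x=[5.2999 7.2772 11.8883 15.1346] v=[2.5840 -2.2252 1.1474 0.4936]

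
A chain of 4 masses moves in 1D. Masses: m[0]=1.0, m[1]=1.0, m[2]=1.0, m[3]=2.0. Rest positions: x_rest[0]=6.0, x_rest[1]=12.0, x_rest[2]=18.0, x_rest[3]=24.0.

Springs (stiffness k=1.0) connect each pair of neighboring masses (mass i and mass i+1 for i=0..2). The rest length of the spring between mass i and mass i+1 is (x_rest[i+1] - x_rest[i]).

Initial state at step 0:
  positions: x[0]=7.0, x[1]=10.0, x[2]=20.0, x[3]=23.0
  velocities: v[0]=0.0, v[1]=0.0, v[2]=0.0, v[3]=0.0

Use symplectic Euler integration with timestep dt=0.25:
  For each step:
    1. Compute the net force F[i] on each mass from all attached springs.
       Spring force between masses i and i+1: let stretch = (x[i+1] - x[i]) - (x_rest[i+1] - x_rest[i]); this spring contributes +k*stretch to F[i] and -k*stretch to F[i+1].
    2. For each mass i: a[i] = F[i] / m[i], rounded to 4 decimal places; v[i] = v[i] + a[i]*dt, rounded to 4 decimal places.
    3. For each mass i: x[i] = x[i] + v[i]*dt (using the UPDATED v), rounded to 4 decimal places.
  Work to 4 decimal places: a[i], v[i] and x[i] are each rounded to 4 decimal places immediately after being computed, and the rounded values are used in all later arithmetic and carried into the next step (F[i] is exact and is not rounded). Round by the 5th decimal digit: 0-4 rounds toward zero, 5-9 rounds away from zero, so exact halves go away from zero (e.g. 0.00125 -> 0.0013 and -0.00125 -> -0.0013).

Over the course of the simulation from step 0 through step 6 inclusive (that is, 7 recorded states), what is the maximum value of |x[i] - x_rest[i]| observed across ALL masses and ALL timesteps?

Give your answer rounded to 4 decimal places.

Step 0: x=[7.0000 10.0000 20.0000 23.0000] v=[0.0000 0.0000 0.0000 0.0000]
Step 1: x=[6.8125 10.4375 19.5625 23.0938] v=[-0.7500 1.7500 -1.7500 0.3750]
Step 2: x=[6.4766 11.2188 18.7754 23.2647] v=[-1.3438 3.1250 -3.1484 0.6836]
Step 3: x=[6.0620 12.1760 17.7966 23.4828] v=[-1.6583 3.8286 -3.9152 0.8725]
Step 4: x=[5.6546 13.1023 16.8219 23.7107] v=[-1.6298 3.7053 -3.8988 0.9117]
Step 5: x=[5.3376 13.7956 16.0453 23.9109] v=[-1.2679 2.7733 -3.1065 0.8006]
Step 6: x=[5.1743 14.1009 15.6197 24.0528] v=[-0.6534 1.2212 -1.7025 0.5674]
Max displacement = 2.3803

Answer: 2.3803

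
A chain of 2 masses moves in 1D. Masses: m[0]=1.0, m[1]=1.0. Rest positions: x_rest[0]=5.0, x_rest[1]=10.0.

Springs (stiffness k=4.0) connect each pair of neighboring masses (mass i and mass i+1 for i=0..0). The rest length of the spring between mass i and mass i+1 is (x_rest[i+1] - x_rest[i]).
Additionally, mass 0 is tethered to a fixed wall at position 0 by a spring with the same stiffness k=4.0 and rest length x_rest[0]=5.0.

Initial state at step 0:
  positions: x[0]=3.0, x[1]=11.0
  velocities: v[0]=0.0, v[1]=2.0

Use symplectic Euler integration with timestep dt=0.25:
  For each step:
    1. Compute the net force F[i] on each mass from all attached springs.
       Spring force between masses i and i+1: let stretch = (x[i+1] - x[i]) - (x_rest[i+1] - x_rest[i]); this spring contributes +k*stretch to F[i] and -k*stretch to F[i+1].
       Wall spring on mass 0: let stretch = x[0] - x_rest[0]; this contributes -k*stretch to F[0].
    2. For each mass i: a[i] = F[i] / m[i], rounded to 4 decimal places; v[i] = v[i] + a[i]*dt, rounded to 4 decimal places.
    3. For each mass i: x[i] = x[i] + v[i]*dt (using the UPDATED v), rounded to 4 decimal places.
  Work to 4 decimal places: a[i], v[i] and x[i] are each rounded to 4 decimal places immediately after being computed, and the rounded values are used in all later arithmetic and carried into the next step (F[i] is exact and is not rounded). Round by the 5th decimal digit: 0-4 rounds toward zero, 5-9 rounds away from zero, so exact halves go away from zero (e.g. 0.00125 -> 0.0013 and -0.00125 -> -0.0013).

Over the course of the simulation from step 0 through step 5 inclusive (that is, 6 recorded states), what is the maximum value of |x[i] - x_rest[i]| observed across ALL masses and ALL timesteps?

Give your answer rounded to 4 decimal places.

Answer: 2.4336

Derivation:
Step 0: x=[3.0000 11.0000] v=[0.0000 2.0000]
Step 1: x=[4.2500 10.7500] v=[5.0000 -1.0000]
Step 2: x=[6.0625 10.1250] v=[7.2500 -2.5000]
Step 3: x=[7.3750 9.7344] v=[5.2500 -1.5625]
Step 4: x=[7.4336 10.0039] v=[0.2344 1.0781]
Step 5: x=[6.2764 10.8809] v=[-4.6289 3.5078]
Max displacement = 2.4336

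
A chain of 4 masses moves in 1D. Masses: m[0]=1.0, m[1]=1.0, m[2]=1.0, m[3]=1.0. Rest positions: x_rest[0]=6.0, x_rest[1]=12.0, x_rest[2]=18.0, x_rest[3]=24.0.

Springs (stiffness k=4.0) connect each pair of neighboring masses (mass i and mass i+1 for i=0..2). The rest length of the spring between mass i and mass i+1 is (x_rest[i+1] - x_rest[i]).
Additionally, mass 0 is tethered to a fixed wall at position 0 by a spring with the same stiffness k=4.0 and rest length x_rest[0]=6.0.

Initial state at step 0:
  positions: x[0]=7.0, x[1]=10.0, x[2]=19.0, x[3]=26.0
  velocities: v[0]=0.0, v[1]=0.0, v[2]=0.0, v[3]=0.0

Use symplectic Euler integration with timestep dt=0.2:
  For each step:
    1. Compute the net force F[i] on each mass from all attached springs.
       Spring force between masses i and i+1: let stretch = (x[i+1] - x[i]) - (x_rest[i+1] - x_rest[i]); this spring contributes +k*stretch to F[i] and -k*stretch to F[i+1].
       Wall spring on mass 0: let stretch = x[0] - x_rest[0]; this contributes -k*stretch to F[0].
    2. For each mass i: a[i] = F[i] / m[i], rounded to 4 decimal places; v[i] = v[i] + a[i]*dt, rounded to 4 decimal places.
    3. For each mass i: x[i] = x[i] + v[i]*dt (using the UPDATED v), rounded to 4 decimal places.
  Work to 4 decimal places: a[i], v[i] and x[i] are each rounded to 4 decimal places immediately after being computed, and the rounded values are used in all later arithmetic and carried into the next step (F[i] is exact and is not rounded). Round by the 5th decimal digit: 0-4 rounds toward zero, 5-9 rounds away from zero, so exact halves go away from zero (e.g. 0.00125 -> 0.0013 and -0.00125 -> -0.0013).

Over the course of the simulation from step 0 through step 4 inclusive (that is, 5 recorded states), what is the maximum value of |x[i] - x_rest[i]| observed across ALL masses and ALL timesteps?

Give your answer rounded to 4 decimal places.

Step 0: x=[7.0000 10.0000 19.0000 26.0000] v=[0.0000 0.0000 0.0000 0.0000]
Step 1: x=[6.3600 10.9600 18.6800 25.8400] v=[-3.2000 4.8000 -1.6000 -0.8000]
Step 2: x=[5.4384 12.4192 18.2704 25.4944] v=[-4.6080 7.2960 -2.0480 -1.7280]
Step 3: x=[4.7636 13.6977 18.0804 24.9530] v=[-3.3741 6.3923 -0.9498 -2.7072]
Step 4: x=[4.7561 14.2479 18.2888 24.2719] v=[-0.0377 2.7512 1.0421 -3.4053]
Max displacement = 2.2479

Answer: 2.2479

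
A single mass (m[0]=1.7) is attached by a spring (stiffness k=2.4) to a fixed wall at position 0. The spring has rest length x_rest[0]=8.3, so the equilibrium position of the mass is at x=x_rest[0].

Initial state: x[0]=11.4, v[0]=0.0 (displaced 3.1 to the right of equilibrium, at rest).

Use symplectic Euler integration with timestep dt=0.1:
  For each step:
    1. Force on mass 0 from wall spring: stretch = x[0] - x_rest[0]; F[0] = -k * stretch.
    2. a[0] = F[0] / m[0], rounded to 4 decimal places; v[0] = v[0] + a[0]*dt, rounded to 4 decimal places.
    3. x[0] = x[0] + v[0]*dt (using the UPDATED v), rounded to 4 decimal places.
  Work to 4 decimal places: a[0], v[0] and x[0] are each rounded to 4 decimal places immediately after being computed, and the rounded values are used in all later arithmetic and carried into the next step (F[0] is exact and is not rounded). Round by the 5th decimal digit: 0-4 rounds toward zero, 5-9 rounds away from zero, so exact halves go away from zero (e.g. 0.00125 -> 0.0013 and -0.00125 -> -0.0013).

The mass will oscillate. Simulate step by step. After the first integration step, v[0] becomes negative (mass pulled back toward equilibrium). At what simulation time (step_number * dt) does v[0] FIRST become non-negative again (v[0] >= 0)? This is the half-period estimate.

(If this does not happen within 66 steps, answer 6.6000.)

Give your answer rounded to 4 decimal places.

Step 0: x=[11.4000] v=[0.0000]
Step 1: x=[11.3562] v=[-0.4377]
Step 2: x=[11.2693] v=[-0.8692]
Step 3: x=[11.1405] v=[-1.2884]
Step 4: x=[10.9716] v=[-1.6894]
Step 5: x=[10.7649] v=[-2.0666]
Step 6: x=[10.5234] v=[-2.4146]
Step 7: x=[10.2506] v=[-2.7285]
Step 8: x=[9.9502] v=[-3.0039]
Step 9: x=[9.6265] v=[-3.2369]
Step 10: x=[9.2841] v=[-3.4242]
Step 11: x=[8.9278] v=[-3.5631]
Step 12: x=[8.5626] v=[-3.6517]
Step 13: x=[8.1937] v=[-3.6888]
Step 14: x=[7.8263] v=[-3.6738]
Step 15: x=[7.4656] v=[-3.6069]
Step 16: x=[7.1167] v=[-3.4891]
Step 17: x=[6.7845] v=[-3.3221]
Step 18: x=[6.4737] v=[-3.1082]
Step 19: x=[6.1887] v=[-2.8504]
Step 20: x=[5.9335] v=[-2.5523]
Step 21: x=[5.7117] v=[-2.2182]
Step 22: x=[5.5264] v=[-1.8528]
Step 23: x=[5.3803] v=[-1.4612]
Step 24: x=[5.2754] v=[-1.0490]
Step 25: x=[5.2132] v=[-0.6220]
Step 26: x=[5.1946] v=[-0.1862]
Step 27: x=[5.2198] v=[0.2522]
First v>=0 after going negative at step 27, time=2.7000

Answer: 2.7000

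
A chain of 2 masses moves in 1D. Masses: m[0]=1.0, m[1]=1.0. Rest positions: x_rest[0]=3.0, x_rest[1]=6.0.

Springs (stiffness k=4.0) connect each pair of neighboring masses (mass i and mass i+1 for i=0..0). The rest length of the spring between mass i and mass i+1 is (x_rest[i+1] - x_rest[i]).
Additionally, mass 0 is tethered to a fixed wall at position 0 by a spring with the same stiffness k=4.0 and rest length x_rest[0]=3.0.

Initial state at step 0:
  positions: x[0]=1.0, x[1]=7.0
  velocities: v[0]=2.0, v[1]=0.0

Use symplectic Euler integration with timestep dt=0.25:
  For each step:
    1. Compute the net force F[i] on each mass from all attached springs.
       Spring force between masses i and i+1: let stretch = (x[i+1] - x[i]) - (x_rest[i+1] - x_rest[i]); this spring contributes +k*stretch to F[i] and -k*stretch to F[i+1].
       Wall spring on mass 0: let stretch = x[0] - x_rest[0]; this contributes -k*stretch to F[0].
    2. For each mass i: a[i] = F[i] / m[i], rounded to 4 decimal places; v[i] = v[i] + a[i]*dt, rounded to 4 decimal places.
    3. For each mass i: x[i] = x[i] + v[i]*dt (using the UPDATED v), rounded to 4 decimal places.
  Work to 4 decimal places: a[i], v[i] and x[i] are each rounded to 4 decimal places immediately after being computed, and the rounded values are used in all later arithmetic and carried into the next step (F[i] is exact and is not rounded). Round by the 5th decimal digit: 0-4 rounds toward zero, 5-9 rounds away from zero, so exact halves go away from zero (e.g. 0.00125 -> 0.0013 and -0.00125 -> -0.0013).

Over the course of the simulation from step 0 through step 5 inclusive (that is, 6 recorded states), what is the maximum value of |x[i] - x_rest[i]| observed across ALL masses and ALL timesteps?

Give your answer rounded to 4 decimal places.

Answer: 2.6250

Derivation:
Step 0: x=[1.0000 7.0000] v=[2.0000 0.0000]
Step 1: x=[2.7500 6.2500] v=[7.0000 -3.0000]
Step 2: x=[4.6875 5.3750] v=[7.7500 -3.5000]
Step 3: x=[5.6250 5.0781] v=[3.7500 -1.1875]
Step 4: x=[5.0195 5.6680] v=[-2.4219 2.3594]
Step 5: x=[3.3213 6.8457] v=[-6.7929 4.7109]
Max displacement = 2.6250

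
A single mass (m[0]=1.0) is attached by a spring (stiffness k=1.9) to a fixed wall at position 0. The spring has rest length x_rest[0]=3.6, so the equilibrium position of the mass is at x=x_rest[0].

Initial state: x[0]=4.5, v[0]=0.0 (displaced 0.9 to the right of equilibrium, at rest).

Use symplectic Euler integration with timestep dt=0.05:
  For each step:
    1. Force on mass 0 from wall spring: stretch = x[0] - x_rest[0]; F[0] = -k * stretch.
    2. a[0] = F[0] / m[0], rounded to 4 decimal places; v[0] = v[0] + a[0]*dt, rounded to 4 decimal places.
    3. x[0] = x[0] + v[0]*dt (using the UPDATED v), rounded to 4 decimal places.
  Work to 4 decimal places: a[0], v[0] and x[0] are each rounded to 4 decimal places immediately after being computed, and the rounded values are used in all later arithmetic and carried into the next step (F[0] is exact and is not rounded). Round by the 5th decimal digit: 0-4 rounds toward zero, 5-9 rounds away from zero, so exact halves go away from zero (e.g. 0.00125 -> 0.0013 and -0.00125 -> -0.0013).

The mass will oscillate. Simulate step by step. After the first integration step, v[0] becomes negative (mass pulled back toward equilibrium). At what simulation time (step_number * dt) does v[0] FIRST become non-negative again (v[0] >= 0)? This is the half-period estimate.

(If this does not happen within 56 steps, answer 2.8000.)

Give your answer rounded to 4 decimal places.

Answer: 2.3000

Derivation:
Step 0: x=[4.5000] v=[0.0000]
Step 1: x=[4.4957] v=[-0.0855]
Step 2: x=[4.4872] v=[-0.1706]
Step 3: x=[4.4745] v=[-0.2549]
Step 4: x=[4.4576] v=[-0.3380]
Step 5: x=[4.4366] v=[-0.4195]
Step 6: x=[4.4117] v=[-0.4990]
Step 7: x=[4.3829] v=[-0.5761]
Step 8: x=[4.3504] v=[-0.6505]
Step 9: x=[4.3143] v=[-0.7218]
Step 10: x=[4.2748] v=[-0.7897]
Step 11: x=[4.2321] v=[-0.8538]
Step 12: x=[4.1864] v=[-0.9139]
Step 13: x=[4.1379] v=[-0.9696]
Step 14: x=[4.0869] v=[-1.0207]
Step 15: x=[4.0336] v=[-1.0670]
Step 16: x=[3.9782] v=[-1.1082]
Step 17: x=[3.9210] v=[-1.1441]
Step 18: x=[3.8623] v=[-1.1746]
Step 19: x=[3.8023] v=[-1.1995]
Step 20: x=[3.7414] v=[-1.2187]
Step 21: x=[3.6798] v=[-1.2321]
Step 22: x=[3.6178] v=[-1.2397]
Step 23: x=[3.5557] v=[-1.2414]
Step 24: x=[3.4938] v=[-1.2372]
Step 25: x=[3.4324] v=[-1.2271]
Step 26: x=[3.3718] v=[-1.2112]
Step 27: x=[3.3123] v=[-1.1895]
Step 28: x=[3.2542] v=[-1.1622]
Step 29: x=[3.1977] v=[-1.1294]
Step 30: x=[3.1431] v=[-1.0912]
Step 31: x=[3.0907] v=[-1.0478]
Step 32: x=[3.0407] v=[-0.9994]
Step 33: x=[2.9934] v=[-0.9463]
Step 34: x=[2.9490] v=[-0.8887]
Step 35: x=[2.9077] v=[-0.8269]
Step 36: x=[2.8696] v=[-0.7611]
Step 37: x=[2.8350] v=[-0.6917]
Step 38: x=[2.8041] v=[-0.6190]
Step 39: x=[2.7769] v=[-0.5434]
Step 40: x=[2.7536] v=[-0.4652]
Step 41: x=[2.7344] v=[-0.3848]
Step 42: x=[2.7193] v=[-0.3026]
Step 43: x=[2.7084] v=[-0.2189]
Step 44: x=[2.7017] v=[-0.1342]
Step 45: x=[2.6993] v=[-0.0489]
Step 46: x=[2.7011] v=[0.0367]
First v>=0 after going negative at step 46, time=2.3000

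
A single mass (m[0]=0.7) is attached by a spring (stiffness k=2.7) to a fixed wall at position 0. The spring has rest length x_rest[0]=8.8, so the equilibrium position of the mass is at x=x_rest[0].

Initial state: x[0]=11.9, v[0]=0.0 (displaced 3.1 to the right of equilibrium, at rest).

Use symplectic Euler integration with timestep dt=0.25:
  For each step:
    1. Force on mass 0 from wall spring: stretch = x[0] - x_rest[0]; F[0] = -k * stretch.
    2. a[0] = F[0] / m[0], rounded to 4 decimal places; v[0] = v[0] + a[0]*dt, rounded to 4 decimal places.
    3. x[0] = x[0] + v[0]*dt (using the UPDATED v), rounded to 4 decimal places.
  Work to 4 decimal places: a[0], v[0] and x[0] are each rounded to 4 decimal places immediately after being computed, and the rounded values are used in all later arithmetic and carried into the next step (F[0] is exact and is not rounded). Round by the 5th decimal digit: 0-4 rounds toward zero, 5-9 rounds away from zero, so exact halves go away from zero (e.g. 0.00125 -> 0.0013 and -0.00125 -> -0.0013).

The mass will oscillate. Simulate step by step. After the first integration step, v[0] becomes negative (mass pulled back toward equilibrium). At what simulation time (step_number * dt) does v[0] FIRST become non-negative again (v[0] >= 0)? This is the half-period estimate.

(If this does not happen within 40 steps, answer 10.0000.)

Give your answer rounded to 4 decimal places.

Step 0: x=[11.9000] v=[0.0000]
Step 1: x=[11.1527] v=[-2.9893]
Step 2: x=[9.8382] v=[-5.2580]
Step 3: x=[8.2734] v=[-6.2591]
Step 4: x=[6.8356] v=[-5.7513]
Step 5: x=[5.8713] v=[-3.8571]
Step 6: x=[5.6131] v=[-1.0330]
Step 7: x=[6.1231] v=[2.0401]
First v>=0 after going negative at step 7, time=1.7500

Answer: 1.7500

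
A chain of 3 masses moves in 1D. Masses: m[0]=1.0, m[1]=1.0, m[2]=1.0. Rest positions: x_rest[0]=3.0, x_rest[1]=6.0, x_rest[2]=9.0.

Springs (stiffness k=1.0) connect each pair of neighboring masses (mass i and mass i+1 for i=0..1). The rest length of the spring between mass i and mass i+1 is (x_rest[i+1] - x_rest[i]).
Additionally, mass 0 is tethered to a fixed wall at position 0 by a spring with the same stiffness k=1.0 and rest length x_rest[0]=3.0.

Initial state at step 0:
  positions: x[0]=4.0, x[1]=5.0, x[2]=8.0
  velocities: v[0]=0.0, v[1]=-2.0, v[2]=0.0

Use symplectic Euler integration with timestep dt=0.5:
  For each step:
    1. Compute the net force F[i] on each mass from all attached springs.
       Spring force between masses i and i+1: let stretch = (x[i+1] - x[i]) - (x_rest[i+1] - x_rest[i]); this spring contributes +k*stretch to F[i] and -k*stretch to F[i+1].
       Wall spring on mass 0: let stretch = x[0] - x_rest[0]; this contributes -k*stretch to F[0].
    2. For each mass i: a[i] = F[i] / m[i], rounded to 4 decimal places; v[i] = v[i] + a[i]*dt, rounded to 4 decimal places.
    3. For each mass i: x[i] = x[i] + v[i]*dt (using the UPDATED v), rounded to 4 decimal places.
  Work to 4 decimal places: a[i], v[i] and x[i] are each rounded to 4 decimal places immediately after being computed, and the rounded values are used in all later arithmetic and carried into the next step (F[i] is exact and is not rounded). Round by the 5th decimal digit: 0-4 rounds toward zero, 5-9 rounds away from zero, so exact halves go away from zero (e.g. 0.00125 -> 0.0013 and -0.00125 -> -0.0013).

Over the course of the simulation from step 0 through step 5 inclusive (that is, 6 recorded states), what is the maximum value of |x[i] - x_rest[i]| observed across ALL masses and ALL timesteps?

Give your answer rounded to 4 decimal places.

Answer: 2.4610

Derivation:
Step 0: x=[4.0000 5.0000 8.0000] v=[0.0000 -2.0000 0.0000]
Step 1: x=[3.2500 4.5000 8.0000] v=[-1.5000 -1.0000 0.0000]
Step 2: x=[2.0000 4.5625 7.8750] v=[-2.5000 0.1250 -0.2500]
Step 3: x=[0.8906 4.8125 7.6719] v=[-2.2188 0.5000 -0.4063]
Step 4: x=[0.5390 4.7969 7.5039] v=[-0.7032 -0.0313 -0.3360]
Step 5: x=[1.1172 4.3935 7.4092] v=[1.1563 -0.8068 -0.1895]
Max displacement = 2.4610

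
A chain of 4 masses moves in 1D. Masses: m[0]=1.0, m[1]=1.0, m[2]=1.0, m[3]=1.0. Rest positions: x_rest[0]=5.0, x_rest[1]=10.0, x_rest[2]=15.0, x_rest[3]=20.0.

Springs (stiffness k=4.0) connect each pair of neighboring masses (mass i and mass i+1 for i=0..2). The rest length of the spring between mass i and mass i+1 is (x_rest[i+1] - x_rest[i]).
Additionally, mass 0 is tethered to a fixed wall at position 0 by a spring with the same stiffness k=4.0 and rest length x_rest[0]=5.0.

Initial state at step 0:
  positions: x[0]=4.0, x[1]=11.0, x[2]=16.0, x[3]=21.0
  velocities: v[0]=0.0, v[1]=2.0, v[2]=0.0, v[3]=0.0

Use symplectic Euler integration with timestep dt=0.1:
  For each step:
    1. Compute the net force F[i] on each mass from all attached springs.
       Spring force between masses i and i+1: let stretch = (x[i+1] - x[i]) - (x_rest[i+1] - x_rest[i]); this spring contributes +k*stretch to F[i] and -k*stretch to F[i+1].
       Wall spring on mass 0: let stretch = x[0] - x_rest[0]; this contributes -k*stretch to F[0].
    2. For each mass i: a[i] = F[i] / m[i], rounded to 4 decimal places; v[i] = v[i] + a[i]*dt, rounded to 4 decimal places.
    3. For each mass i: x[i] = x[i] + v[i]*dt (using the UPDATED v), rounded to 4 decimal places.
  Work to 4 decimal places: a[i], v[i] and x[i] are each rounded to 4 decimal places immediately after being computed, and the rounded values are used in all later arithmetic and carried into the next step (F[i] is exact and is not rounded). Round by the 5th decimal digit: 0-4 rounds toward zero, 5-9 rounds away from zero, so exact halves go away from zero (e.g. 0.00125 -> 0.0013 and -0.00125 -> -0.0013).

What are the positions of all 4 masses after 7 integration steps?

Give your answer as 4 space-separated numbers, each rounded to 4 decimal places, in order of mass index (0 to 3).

Answer: 6.3351 10.5984 16.0338 21.0114

Derivation:
Step 0: x=[4.0000 11.0000 16.0000 21.0000] v=[0.0000 2.0000 0.0000 0.0000]
Step 1: x=[4.1200 11.1200 16.0000 21.0000] v=[1.2000 1.2000 0.0000 0.0000]
Step 2: x=[4.3552 11.1552 16.0048 21.0000] v=[2.3520 0.3520 0.0480 0.0000]
Step 3: x=[4.6882 11.1124 16.0154 21.0002] v=[3.3299 -0.4282 0.1062 0.0019]
Step 4: x=[5.0906 11.0087 16.0293 21.0010] v=[4.0243 -1.0367 0.1389 0.0080]
Step 5: x=[5.5261 10.8691 16.0412 21.0029] v=[4.3553 -1.3957 0.1193 0.0193]
Step 6: x=[5.9543 10.7227 16.0447 21.0064] v=[4.2821 -1.4641 0.0351 0.0346]
Step 7: x=[6.3351 10.5984 16.0338 21.0114] v=[3.8077 -1.2427 -0.1090 0.0499]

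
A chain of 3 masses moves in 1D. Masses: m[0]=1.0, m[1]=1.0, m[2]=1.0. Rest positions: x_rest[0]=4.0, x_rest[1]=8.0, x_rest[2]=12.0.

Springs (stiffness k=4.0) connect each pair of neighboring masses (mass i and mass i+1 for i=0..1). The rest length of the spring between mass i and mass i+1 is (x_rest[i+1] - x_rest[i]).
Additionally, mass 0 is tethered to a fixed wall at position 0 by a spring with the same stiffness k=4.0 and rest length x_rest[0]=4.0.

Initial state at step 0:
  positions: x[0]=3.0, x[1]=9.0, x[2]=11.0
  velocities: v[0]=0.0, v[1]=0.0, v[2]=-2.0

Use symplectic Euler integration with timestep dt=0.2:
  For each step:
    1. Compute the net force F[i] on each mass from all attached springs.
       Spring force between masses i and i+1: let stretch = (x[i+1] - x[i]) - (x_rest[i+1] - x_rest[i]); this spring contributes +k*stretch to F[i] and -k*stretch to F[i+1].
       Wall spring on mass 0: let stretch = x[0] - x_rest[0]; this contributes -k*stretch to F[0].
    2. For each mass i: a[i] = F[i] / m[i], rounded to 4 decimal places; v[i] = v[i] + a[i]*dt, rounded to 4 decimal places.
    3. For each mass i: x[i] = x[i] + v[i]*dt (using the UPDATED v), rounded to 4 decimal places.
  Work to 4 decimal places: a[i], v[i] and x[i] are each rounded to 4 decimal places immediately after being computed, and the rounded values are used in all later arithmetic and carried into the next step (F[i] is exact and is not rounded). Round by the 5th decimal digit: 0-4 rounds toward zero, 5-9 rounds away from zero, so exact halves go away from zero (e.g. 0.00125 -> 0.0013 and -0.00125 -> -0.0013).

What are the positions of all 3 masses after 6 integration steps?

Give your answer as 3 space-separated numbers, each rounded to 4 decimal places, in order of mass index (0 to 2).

Step 0: x=[3.0000 9.0000 11.0000] v=[0.0000 0.0000 -2.0000]
Step 1: x=[3.4800 8.3600 10.9200] v=[2.4000 -3.2000 -0.4000]
Step 2: x=[4.1840 7.3488 11.0704] v=[3.5200 -5.0560 0.7520]
Step 3: x=[4.7249 6.4267 11.2653] v=[2.7046 -4.6106 0.9747]
Step 4: x=[4.7821 6.0065 11.3261] v=[0.2861 -2.1012 0.3038]
Step 5: x=[4.2701 6.2415 11.1757] v=[-2.5601 1.1750 -0.7519]
Step 6: x=[3.3903 6.9505 10.8758] v=[-4.3991 3.5452 -1.4993]

Answer: 3.3903 6.9505 10.8758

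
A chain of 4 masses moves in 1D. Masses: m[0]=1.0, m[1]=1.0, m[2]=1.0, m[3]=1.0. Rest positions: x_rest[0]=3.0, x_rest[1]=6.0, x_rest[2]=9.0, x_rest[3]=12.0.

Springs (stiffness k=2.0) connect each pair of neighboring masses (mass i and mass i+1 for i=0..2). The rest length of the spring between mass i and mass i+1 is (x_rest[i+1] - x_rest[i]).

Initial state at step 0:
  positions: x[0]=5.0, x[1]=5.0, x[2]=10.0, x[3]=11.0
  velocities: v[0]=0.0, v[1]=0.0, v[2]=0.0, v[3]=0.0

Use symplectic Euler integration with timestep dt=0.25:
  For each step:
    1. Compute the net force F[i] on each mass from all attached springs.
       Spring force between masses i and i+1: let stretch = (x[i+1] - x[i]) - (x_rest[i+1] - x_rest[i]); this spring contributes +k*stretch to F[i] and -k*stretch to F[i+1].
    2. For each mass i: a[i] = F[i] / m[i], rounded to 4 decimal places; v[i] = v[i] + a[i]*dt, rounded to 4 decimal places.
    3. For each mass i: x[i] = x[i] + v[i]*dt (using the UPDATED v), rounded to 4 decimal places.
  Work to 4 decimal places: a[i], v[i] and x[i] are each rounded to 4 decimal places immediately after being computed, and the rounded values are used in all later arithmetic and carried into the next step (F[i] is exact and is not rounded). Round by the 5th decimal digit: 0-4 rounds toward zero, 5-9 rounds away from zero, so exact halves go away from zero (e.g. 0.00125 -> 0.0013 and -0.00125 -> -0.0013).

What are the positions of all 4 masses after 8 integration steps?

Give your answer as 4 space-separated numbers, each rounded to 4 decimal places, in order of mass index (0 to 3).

Step 0: x=[5.0000 5.0000 10.0000 11.0000] v=[0.0000 0.0000 0.0000 0.0000]
Step 1: x=[4.6250 5.6250 9.5000 11.2500] v=[-1.5000 2.5000 -2.0000 1.0000]
Step 2: x=[4.0000 6.6094 8.7344 11.6563] v=[-2.5000 3.9375 -3.0625 1.6250]
Step 3: x=[3.3262 7.5332 8.0684 12.0723] v=[-2.6953 3.6953 -2.6641 1.6641]
Step 4: x=[2.8033 7.9981 7.8360 12.3629] v=[-2.0918 1.8594 -0.9298 1.1622]
Step 5: x=[2.5547 7.7933 8.1897 12.4626] v=[-0.9944 -0.8191 1.4147 0.3988]
Step 6: x=[2.5859 6.9833 9.0280 12.4032] v=[0.1249 -3.2402 3.3530 -0.2377]
Step 7: x=[2.7918 5.8792 10.0326 12.2969] v=[0.8236 -4.4166 4.0183 -0.4253]
Step 8: x=[3.0086 4.9083 10.8011 12.2825] v=[0.8673 -3.8836 3.0738 -0.0575]

Answer: 3.0086 4.9083 10.8011 12.2825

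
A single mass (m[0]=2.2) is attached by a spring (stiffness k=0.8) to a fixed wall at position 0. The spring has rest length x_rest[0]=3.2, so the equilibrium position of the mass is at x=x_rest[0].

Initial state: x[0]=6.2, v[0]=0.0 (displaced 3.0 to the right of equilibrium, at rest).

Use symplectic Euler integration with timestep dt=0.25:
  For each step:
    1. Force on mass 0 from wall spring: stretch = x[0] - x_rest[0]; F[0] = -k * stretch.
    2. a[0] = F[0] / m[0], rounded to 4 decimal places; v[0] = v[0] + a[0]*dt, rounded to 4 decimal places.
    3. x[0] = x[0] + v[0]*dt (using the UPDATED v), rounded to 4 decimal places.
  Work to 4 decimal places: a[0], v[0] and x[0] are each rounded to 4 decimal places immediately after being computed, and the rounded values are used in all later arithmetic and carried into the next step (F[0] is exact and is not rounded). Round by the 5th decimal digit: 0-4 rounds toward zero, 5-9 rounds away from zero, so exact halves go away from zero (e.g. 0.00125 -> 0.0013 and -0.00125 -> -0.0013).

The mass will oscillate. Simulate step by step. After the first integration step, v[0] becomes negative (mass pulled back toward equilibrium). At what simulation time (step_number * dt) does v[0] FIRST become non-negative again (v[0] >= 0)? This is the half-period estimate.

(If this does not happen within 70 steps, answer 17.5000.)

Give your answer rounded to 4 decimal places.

Step 0: x=[6.2000] v=[0.0000]
Step 1: x=[6.1318] v=[-0.2727]
Step 2: x=[5.9970] v=[-0.5392]
Step 3: x=[5.7986] v=[-0.7935]
Step 4: x=[5.5412] v=[-1.0297]
Step 5: x=[5.2306] v=[-1.2425]
Step 6: x=[4.8738] v=[-1.4271]
Step 7: x=[4.4790] v=[-1.5793]
Step 8: x=[4.0551] v=[-1.6956]
Step 9: x=[3.6118] v=[-1.7733]
Step 10: x=[3.1591] v=[-1.8107]
Step 11: x=[2.7074] v=[-1.8070]
Step 12: x=[2.2669] v=[-1.7622]
Step 13: x=[1.8476] v=[-1.6774]
Step 14: x=[1.4590] v=[-1.5545]
Step 15: x=[1.1100] v=[-1.3962]
Step 16: x=[0.8085] v=[-1.2062]
Step 17: x=[0.5613] v=[-0.9888]
Step 18: x=[0.3741] v=[-0.7489]
Step 19: x=[0.2511] v=[-0.4920]
Step 20: x=[0.1951] v=[-0.2239]
Step 21: x=[0.2074] v=[0.0493]
First v>=0 after going negative at step 21, time=5.2500

Answer: 5.2500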